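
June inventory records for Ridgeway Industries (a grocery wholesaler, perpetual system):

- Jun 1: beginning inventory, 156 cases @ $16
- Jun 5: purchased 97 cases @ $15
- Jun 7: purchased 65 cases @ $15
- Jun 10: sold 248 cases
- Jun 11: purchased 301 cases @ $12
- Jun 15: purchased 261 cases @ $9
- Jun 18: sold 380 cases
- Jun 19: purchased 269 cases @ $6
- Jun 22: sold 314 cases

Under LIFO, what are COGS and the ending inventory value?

Jun 10, 248 sold [LIFO — newest first]: 65 @ $15 + 97 @ $15 + 86 @ $16 = $3,806
Jun 18, 380 sold [LIFO — newest first]: 261 @ $9 + 119 @ $12 = $3,777
Jun 22, 314 sold [LIFO — newest first]: 269 @ $6 + 45 @ $12 = $2,154
Total COGS = $3,806 + $3,777 + $2,154 = $9,737
Ending inventory: 70 @ $16 + 137 @ $12 = $2,764
Check: goods available $12,501 = COGS $9,737 + ending $2,764

COGS = $9,737; ending inventory = $2,764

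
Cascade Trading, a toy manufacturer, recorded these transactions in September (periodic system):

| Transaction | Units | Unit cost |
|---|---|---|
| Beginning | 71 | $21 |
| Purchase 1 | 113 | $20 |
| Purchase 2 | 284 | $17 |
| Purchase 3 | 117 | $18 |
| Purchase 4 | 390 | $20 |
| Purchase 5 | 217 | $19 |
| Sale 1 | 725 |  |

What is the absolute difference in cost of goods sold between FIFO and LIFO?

$561

FIFO COGS: 71 @ $21 + 113 @ $20 + 284 @ $17 + 117 @ $18 + 140 @ $20 = $13,485
LIFO COGS: 217 @ $19 + 390 @ $20 + 117 @ $18 + 1 @ $17 = $14,046
Difference = |$13,485 − $14,046| = $561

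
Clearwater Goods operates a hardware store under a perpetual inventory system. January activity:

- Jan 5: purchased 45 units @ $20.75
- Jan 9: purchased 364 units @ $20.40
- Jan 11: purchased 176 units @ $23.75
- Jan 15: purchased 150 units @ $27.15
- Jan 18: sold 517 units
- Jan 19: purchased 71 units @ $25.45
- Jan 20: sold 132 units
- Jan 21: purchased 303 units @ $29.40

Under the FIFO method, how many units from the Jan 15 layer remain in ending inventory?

Jan 18, 517 sold [FIFO — oldest first]: 45 @ $20.75 + 364 @ $20.40 + 108 @ $23.75 = $10,924.35
Jan 20, 132 sold [FIFO — oldest first]: 68 @ $23.75 + 64 @ $27.15 = $3,352.60
Total COGS = $10,924.35 + $3,352.60 = $14,276.95
Ending inventory: 86 @ $27.15 + 71 @ $25.45 + 303 @ $29.40 = $13,050.05
Check: goods available $27,327.00 = COGS $14,276.95 + ending $13,050.05

86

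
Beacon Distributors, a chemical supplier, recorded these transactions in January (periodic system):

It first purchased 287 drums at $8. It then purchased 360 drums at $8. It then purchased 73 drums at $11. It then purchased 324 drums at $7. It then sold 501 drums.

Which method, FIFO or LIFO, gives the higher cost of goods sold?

FIFO

FIFO COGS: 287 @ $8 + 214 @ $8 = $4,008
LIFO COGS: 324 @ $7 + 73 @ $11 + 104 @ $8 = $3,903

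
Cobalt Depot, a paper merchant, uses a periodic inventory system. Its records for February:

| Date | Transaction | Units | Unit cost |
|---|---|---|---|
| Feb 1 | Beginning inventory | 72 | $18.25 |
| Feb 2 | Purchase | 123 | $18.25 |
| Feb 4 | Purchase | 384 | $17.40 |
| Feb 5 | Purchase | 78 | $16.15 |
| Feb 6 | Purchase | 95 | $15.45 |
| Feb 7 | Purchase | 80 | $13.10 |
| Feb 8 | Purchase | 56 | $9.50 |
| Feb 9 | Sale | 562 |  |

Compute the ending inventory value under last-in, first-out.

Feb 9, 562 sold [LIFO — newest first]: 56 @ $9.50 + 80 @ $13.10 + 95 @ $15.45 + 78 @ $16.15 + 253 @ $17.40 = $8,709.65
Ending inventory: 72 @ $18.25 + 123 @ $18.25 + 131 @ $17.40 = $5,838.15

Ending inventory = $5,838.15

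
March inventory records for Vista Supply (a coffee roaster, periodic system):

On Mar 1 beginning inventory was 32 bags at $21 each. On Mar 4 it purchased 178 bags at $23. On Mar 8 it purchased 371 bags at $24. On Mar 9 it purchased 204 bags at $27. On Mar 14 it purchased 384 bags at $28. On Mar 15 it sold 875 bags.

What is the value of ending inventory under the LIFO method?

Mar 15, 875 sold [LIFO — newest first]: 384 @ $28 + 204 @ $27 + 287 @ $24 = $23,148
Ending inventory: 32 @ $21 + 178 @ $23 + 84 @ $24 = $6,782

Ending inventory = $6,782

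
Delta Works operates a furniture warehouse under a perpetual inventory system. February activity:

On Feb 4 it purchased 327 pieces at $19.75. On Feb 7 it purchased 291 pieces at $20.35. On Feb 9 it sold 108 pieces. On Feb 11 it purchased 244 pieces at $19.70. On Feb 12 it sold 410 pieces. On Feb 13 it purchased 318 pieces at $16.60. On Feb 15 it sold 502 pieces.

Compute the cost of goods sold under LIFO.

COGS = $19,305.70

Feb 9, 108 sold [LIFO — newest first]: 108 @ $20.35 = $2,197.80
Feb 12, 410 sold [LIFO — newest first]: 244 @ $19.70 + 166 @ $20.35 = $8,184.90
Feb 15, 502 sold [LIFO — newest first]: 318 @ $16.60 + 17 @ $20.35 + 167 @ $19.75 = $8,923.00
Total COGS = $2,197.80 + $8,184.90 + $8,923.00 = $19,305.70
Ending inventory: 160 @ $19.75 = $3,160.00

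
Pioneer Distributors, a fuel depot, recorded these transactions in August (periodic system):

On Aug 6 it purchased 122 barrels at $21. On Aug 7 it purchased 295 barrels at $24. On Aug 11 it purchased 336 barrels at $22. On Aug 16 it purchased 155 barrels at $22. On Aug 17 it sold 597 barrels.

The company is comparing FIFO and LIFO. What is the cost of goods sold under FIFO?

COGS = $13,602

FIFO COGS: 122 @ $21 + 295 @ $24 + 180 @ $22 = $13,602
LIFO COGS: 155 @ $22 + 336 @ $22 + 106 @ $24 = $13,346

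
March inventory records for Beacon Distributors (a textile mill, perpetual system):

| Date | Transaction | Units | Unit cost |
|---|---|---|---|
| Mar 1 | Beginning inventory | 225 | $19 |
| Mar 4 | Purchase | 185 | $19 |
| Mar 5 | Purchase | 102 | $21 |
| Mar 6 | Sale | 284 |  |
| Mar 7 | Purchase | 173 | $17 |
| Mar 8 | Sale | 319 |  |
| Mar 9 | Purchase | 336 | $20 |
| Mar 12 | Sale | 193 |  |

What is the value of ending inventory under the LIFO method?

Mar 6, 284 sold [LIFO — newest first]: 102 @ $21 + 182 @ $19 = $5,600
Mar 8, 319 sold [LIFO — newest first]: 173 @ $17 + 3 @ $19 + 143 @ $19 = $5,715
Mar 12, 193 sold [LIFO — newest first]: 193 @ $20 = $3,860
Total COGS = $5,600 + $5,715 + $3,860 = $15,175
Ending inventory: 82 @ $19 + 143 @ $20 = $4,418

Ending inventory = $4,418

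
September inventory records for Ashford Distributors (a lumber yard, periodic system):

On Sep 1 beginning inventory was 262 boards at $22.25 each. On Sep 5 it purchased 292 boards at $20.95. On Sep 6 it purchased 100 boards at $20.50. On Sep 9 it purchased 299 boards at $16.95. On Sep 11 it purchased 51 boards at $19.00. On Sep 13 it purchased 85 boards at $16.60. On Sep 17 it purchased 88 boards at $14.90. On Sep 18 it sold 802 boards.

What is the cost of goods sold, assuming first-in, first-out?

Sep 18, 802 sold [FIFO — oldest first]: 262 @ $22.25 + 292 @ $20.95 + 100 @ $20.50 + 148 @ $16.95 = $16,505.50
Ending inventory: 151 @ $16.95 + 51 @ $19.00 + 85 @ $16.60 + 88 @ $14.90 = $6,250.65
Check: goods available $22,756.15 = COGS $16,505.50 + ending $6,250.65

COGS = $16,505.50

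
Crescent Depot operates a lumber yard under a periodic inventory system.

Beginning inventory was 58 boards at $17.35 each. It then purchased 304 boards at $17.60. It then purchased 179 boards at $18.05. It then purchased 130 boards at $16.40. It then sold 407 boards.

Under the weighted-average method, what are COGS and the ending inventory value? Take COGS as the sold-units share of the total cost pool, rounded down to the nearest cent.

COGS = $7,108.64; ending inventory = $4,611.01

Sale 1, sell 407: 407/671 × $11,719.65 → $7,108.64
Ending inventory (cost pool remaining) = $4,611.01
Check: goods available $11,719.65 = COGS $7,108.64 + ending $4,611.01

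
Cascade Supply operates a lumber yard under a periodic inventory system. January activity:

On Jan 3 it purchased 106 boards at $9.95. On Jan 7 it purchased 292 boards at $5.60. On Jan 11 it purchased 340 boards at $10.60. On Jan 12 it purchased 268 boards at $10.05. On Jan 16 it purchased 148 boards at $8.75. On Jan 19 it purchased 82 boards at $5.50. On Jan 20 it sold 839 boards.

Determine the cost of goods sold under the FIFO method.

COGS = $7,308.95

Jan 20, 839 sold [FIFO — oldest first]: 106 @ $9.95 + 292 @ $5.60 + 340 @ $10.60 + 101 @ $10.05 = $7,308.95
Ending inventory: 167 @ $10.05 + 148 @ $8.75 + 82 @ $5.50 = $3,424.35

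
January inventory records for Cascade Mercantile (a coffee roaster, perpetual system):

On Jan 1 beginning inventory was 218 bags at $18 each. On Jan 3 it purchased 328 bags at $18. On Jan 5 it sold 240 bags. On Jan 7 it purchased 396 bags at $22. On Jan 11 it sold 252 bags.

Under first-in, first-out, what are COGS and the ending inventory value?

Jan 5, 240 sold [FIFO — oldest first]: 218 @ $18 + 22 @ $18 = $4,320
Jan 11, 252 sold [FIFO — oldest first]: 252 @ $18 = $4,536
Total COGS = $4,320 + $4,536 = $8,856
Ending inventory: 54 @ $18 + 396 @ $22 = $9,684

COGS = $8,856; ending inventory = $9,684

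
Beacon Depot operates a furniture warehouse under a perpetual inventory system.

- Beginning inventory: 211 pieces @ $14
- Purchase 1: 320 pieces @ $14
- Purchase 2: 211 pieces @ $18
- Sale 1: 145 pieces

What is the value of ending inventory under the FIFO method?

Ending inventory = $9,202

Sale 1 (145) [FIFO — oldest first]: 145 @ $14 = $2,030
Ending inventory: 66 @ $14 + 320 @ $14 + 211 @ $18 = $9,202
Check: goods available $11,232 = COGS $2,030 + ending $9,202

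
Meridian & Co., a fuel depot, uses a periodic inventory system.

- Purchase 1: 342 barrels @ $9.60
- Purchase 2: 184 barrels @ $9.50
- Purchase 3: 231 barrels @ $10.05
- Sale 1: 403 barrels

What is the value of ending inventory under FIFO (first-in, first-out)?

Ending inventory = $3,490.05

Sale 1 (403) [FIFO — oldest first]: 342 @ $9.60 + 61 @ $9.50 = $3,862.70
Ending inventory: 123 @ $9.50 + 231 @ $10.05 = $3,490.05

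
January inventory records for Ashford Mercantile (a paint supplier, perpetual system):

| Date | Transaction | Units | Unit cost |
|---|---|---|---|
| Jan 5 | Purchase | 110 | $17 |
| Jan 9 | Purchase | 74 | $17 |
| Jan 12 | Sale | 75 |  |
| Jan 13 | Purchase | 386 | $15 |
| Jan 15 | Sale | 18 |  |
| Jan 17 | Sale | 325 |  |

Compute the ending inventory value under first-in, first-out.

Ending inventory = $2,280

Jan 12, 75 sold [FIFO — oldest first]: 75 @ $17 = $1,275
Jan 15, 18 sold [FIFO — oldest first]: 18 @ $17 = $306
Jan 17, 325 sold [FIFO — oldest first]: 17 @ $17 + 74 @ $17 + 234 @ $15 = $5,057
Total COGS = $1,275 + $306 + $5,057 = $6,638
Ending inventory: 152 @ $15 = $2,280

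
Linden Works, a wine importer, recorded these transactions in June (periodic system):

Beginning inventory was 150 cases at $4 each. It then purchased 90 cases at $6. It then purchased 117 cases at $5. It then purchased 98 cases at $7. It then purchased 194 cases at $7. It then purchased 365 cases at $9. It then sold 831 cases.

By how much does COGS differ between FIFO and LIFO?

$849

FIFO COGS: 150 @ $4 + 90 @ $6 + 117 @ $5 + 98 @ $7 + 194 @ $7 + 182 @ $9 = $5,407
LIFO COGS: 365 @ $9 + 194 @ $7 + 98 @ $7 + 117 @ $5 + 57 @ $6 = $6,256
Difference = |$5,407 − $6,256| = $849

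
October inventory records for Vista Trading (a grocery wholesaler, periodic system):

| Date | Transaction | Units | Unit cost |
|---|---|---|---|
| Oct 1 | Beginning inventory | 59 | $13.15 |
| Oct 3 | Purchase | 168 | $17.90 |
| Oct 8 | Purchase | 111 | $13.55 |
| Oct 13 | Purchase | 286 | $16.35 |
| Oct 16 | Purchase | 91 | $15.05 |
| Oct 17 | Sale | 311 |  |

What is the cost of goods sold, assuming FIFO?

COGS = $4,921.25

Oct 17, 311 sold [FIFO — oldest first]: 59 @ $13.15 + 168 @ $17.90 + 84 @ $13.55 = $4,921.25
Ending inventory: 27 @ $13.55 + 286 @ $16.35 + 91 @ $15.05 = $6,411.50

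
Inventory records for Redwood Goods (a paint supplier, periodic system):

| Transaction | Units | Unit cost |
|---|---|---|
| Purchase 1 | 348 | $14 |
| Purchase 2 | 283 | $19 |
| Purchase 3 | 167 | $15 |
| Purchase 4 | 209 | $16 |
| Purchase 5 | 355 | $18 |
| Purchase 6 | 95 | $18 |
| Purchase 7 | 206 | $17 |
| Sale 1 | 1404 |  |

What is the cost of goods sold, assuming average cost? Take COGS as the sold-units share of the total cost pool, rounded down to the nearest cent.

COGS = $23,385.92

Sale 1, sell 1404: 1404/1663 × $27,700.00 → $23,385.92
Ending inventory (cost pool remaining) = $4,314.08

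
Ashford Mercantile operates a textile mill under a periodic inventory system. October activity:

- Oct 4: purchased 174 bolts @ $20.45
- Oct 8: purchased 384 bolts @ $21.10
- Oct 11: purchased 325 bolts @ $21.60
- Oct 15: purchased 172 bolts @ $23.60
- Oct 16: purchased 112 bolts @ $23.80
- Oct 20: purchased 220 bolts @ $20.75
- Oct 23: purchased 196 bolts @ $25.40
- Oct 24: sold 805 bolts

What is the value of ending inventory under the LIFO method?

Ending inventory = $16,412.70

Oct 24, 805 sold [LIFO — newest first]: 196 @ $25.40 + 220 @ $20.75 + 112 @ $23.80 + 172 @ $23.60 + 105 @ $21.60 = $18,536.20
Ending inventory: 174 @ $20.45 + 384 @ $21.10 + 220 @ $21.60 = $16,412.70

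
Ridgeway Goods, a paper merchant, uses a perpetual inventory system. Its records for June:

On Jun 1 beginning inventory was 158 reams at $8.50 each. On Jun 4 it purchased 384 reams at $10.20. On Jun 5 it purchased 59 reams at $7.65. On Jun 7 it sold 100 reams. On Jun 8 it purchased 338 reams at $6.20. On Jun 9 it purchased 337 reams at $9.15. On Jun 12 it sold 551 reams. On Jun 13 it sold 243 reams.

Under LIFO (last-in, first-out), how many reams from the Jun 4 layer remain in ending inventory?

224

Jun 7, 100 sold [LIFO — newest first]: 59 @ $7.65 + 41 @ $10.20 = $869.55
Jun 12, 551 sold [LIFO — newest first]: 337 @ $9.15 + 214 @ $6.20 = $4,410.35
Jun 13, 243 sold [LIFO — newest first]: 124 @ $6.20 + 119 @ $10.20 = $1,982.60
Total COGS = $869.55 + $4,410.35 + $1,982.60 = $7,262.50
Ending inventory: 158 @ $8.50 + 224 @ $10.20 = $3,627.80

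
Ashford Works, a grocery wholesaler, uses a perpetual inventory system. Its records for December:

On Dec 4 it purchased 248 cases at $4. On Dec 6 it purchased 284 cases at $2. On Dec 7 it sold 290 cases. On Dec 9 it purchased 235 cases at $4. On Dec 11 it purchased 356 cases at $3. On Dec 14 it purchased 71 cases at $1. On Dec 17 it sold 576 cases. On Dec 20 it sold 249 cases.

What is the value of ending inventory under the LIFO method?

Ending inventory = $316

Dec 7, 290 sold [LIFO — newest first]: 284 @ $2 + 6 @ $4 = $592
Dec 17, 576 sold [LIFO — newest first]: 71 @ $1 + 356 @ $3 + 149 @ $4 = $1,735
Dec 20, 249 sold [LIFO — newest first]: 86 @ $4 + 163 @ $4 = $996
Total COGS = $592 + $1,735 + $996 = $3,323
Ending inventory: 79 @ $4 = $316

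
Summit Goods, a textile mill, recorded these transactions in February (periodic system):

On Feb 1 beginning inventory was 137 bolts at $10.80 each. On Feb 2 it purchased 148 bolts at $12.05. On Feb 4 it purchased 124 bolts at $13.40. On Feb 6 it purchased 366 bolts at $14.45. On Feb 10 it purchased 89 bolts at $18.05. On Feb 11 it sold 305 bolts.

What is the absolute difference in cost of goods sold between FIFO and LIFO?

$1,196.65

FIFO COGS: 137 @ $10.80 + 148 @ $12.05 + 20 @ $13.40 = $3,531.00
LIFO COGS: 89 @ $18.05 + 216 @ $14.45 = $4,727.65
Difference = |$3,531.00 − $4,727.65| = $1,196.65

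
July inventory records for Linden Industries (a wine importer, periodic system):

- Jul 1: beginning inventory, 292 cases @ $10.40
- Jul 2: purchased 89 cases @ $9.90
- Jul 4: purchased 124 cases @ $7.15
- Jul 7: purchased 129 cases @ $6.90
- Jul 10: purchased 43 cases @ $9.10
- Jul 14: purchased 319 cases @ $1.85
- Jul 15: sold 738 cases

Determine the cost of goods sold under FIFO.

Jul 15, 738 sold [FIFO — oldest first]: 292 @ $10.40 + 89 @ $9.90 + 124 @ $7.15 + 129 @ $6.90 + 43 @ $9.10 + 61 @ $1.85 = $6,198.75
Ending inventory: 258 @ $1.85 = $477.30
Check: goods available $6,676.05 = COGS $6,198.75 + ending $477.30

COGS = $6,198.75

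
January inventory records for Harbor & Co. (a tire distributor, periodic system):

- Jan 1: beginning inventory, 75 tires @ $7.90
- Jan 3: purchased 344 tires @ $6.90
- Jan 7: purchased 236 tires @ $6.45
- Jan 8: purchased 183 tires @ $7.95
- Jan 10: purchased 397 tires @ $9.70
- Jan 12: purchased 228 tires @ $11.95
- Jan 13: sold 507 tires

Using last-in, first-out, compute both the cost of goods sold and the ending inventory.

COGS = $5,430.90; ending inventory = $7,087.75

Jan 13, 507 sold [LIFO — newest first]: 228 @ $11.95 + 279 @ $9.70 = $5,430.90
Ending inventory: 75 @ $7.90 + 344 @ $6.90 + 236 @ $6.45 + 183 @ $7.95 + 118 @ $9.70 = $7,087.75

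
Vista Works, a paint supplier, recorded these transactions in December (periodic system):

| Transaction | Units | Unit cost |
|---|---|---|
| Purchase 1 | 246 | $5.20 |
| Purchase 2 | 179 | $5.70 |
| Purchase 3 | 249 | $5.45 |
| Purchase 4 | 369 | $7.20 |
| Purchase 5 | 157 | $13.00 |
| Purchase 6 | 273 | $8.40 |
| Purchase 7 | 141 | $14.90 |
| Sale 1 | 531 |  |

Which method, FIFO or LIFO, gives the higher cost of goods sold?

FIFO COGS: 246 @ $5.20 + 179 @ $5.70 + 106 @ $5.45 = $2,877.20
LIFO COGS: 141 @ $14.90 + 273 @ $8.40 + 117 @ $13.00 = $5,915.10

LIFO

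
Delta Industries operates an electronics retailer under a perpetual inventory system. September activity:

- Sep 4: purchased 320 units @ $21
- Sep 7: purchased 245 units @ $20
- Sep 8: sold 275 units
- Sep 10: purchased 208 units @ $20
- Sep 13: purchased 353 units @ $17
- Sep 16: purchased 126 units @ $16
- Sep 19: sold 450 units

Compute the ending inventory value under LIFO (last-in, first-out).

Ending inventory = $10,743

Sep 8, 275 sold [LIFO — newest first]: 245 @ $20 + 30 @ $21 = $5,530
Sep 19, 450 sold [LIFO — newest first]: 126 @ $16 + 324 @ $17 = $7,524
Total COGS = $5,530 + $7,524 = $13,054
Ending inventory: 290 @ $21 + 208 @ $20 + 29 @ $17 = $10,743
Check: goods available $23,797 = COGS $13,054 + ending $10,743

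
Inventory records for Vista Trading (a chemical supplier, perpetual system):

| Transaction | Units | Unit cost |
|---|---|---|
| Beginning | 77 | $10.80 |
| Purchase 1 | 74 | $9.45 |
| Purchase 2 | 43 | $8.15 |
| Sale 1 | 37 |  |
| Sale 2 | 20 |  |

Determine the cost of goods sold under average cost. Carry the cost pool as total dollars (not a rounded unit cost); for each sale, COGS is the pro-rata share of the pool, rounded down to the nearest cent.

COGS = $552.76

After Beginning: 77 on hand, pool $831.60 (≈ $10.8000 each)
After Purchase 1: 151 on hand, pool $1,530.90 (≈ $10.1384 each)
After Purchase 2: 194 on hand, pool $1,881.35 (≈ $9.6977 each)
Sale 1, sell 37: 37/194 × $1,881.35 → $358.81
Sale 2, sell 20: 20/157 × $1,522.54 → $193.95
Total COGS = $358.81 + $193.95 = $552.76
Ending inventory (cost pool remaining) = $1,328.59
Check: goods available $1,881.35 = COGS $552.76 + ending $1,328.59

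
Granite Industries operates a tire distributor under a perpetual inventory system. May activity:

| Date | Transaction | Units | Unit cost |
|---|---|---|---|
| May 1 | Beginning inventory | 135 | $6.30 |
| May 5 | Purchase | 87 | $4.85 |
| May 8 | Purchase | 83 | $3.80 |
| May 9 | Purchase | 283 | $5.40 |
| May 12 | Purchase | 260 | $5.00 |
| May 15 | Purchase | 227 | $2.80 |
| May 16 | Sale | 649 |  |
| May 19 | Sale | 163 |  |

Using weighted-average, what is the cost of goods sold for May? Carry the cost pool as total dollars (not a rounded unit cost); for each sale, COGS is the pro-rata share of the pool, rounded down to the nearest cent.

After May 1: 135 on hand, pool $850.50 (≈ $6.3000 each)
After May 5: 222 on hand, pool $1,272.45 (≈ $5.7318 each)
After May 8: 305 on hand, pool $1,587.85 (≈ $5.2061 each)
After May 9: 588 on hand, pool $3,116.05 (≈ $5.2994 each)
After May 12: 848 on hand, pool $4,416.05 (≈ $5.2076 each)
After May 15: 1075 on hand, pool $5,051.65 (≈ $4.6992 each)
May 16, sell 649: 649/1075 × $5,051.65 → $3,049.78
May 19, sell 163: 163/426 × $2,001.87 → $765.97
Total COGS = $3,049.78 + $765.97 = $3,815.75
Ending inventory (cost pool remaining) = $1,235.90

COGS = $3,815.75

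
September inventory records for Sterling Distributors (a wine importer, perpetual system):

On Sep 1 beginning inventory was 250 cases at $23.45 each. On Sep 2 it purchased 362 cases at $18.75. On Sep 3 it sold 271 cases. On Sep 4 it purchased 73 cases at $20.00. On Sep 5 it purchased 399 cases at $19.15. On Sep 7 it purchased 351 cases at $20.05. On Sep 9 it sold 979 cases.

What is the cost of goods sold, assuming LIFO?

COGS = $24,450.15

Sep 3, 271 sold [LIFO — newest first]: 271 @ $18.75 = $5,081.25
Sep 9, 979 sold [LIFO — newest first]: 351 @ $20.05 + 399 @ $19.15 + 73 @ $20.00 + 91 @ $18.75 + 65 @ $23.45 = $19,368.90
Total COGS = $5,081.25 + $19,368.90 = $24,450.15
Ending inventory: 185 @ $23.45 = $4,338.25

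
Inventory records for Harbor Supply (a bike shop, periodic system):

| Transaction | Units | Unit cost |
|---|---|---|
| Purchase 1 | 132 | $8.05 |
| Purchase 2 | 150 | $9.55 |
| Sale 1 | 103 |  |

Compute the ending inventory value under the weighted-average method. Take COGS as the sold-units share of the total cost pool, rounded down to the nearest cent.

Sale 1, sell 103: 103/282 × $2,495.10 → $911.33
Ending inventory (cost pool remaining) = $1,583.77

Ending inventory = $1,583.77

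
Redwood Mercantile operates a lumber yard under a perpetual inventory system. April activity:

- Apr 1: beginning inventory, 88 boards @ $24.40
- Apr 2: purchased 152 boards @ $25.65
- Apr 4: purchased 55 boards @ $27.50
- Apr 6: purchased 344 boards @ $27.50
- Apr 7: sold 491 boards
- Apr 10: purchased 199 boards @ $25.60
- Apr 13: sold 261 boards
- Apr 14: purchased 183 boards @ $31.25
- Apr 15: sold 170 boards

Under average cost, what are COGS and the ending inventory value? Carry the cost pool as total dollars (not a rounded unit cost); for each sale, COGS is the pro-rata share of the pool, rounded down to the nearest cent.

After Apr 1: 88 on hand, pool $2,147.20 (≈ $24.4000 each)
After Apr 2: 240 on hand, pool $6,046.00 (≈ $25.1917 each)
After Apr 4: 295 on hand, pool $7,558.50 (≈ $25.6220 each)
After Apr 6: 639 on hand, pool $17,018.50 (≈ $26.6330 each)
Apr 7, sell 491: 491/639 × $17,018.50 → $13,076.81
After Apr 10: 347 on hand, pool $9,036.09 (≈ $26.0406 each)
Apr 13, sell 261: 261/347 × $9,036.09 → $6,796.59
After Apr 14: 269 on hand, pool $7,958.25 (≈ $29.5846 each)
Apr 15, sell 170: 170/269 × $7,958.25 → $5,029.37
Total COGS = $13,076.81 + $6,796.59 + $5,029.37 = $24,902.77
Ending inventory (cost pool remaining) = $2,928.88
Check: goods available $27,831.65 = COGS $24,902.77 + ending $2,928.88

COGS = $24,902.77; ending inventory = $2,928.88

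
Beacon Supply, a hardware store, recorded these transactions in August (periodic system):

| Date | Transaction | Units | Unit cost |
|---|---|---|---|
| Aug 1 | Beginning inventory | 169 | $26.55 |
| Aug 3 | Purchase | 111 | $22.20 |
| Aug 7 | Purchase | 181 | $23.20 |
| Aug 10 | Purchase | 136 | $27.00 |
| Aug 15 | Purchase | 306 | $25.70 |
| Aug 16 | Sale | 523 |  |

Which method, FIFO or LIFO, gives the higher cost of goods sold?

LIFO

FIFO COGS: 169 @ $26.55 + 111 @ $22.20 + 181 @ $23.20 + 62 @ $27.00 = $12,824.35
LIFO COGS: 306 @ $25.70 + 136 @ $27.00 + 81 @ $23.20 = $13,415.40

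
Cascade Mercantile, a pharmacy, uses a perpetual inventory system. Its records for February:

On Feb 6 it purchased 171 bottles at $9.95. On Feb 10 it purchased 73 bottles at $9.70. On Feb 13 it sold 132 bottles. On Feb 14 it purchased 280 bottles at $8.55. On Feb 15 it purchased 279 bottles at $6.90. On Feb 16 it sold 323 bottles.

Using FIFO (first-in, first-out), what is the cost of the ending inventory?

Feb 13, 132 sold [FIFO — oldest first]: 132 @ $9.95 = $1,313.40
Feb 16, 323 sold [FIFO — oldest first]: 39 @ $9.95 + 73 @ $9.70 + 211 @ $8.55 = $2,900.20
Total COGS = $1,313.40 + $2,900.20 = $4,213.60
Ending inventory: 69 @ $8.55 + 279 @ $6.90 = $2,515.05

Ending inventory = $2,515.05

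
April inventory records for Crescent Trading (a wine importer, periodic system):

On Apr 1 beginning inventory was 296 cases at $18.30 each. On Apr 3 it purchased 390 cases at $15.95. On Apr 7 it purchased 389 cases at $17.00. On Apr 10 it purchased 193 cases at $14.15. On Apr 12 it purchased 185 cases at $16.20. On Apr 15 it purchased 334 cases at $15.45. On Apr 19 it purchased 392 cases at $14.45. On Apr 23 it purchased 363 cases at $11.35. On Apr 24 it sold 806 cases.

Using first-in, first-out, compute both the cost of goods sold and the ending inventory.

Apr 24, 806 sold [FIFO — oldest first]: 296 @ $18.30 + 390 @ $15.95 + 120 @ $17.00 = $13,677.30
Ending inventory: 269 @ $17.00 + 193 @ $14.15 + 185 @ $16.20 + 334 @ $15.45 + 392 @ $14.45 + 363 @ $11.35 = $25,245.70

COGS = $13,677.30; ending inventory = $25,245.70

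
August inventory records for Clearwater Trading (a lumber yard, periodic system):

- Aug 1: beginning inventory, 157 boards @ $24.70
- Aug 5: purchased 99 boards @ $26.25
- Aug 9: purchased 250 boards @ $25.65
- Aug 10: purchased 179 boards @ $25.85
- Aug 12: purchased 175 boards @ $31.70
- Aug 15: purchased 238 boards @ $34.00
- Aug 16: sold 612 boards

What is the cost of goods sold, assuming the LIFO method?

COGS = $18,779.65

Aug 16, 612 sold [LIFO — newest first]: 238 @ $34.00 + 175 @ $31.70 + 179 @ $25.85 + 20 @ $25.65 = $18,779.65
Ending inventory: 157 @ $24.70 + 99 @ $26.25 + 230 @ $25.65 = $12,376.15
Check: goods available $31,155.80 = COGS $18,779.65 + ending $12,376.15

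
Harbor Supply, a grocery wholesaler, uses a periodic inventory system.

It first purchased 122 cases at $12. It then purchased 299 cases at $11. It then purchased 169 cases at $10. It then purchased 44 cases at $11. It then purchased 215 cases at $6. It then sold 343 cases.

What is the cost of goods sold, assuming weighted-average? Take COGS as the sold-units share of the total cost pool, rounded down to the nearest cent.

COGS = $3,319.70

Sale 1, sell 343: 343/849 × $8,217.00 → $3,319.70
Ending inventory (cost pool remaining) = $4,897.30
Check: goods available $8,217.00 = COGS $3,319.70 + ending $4,897.30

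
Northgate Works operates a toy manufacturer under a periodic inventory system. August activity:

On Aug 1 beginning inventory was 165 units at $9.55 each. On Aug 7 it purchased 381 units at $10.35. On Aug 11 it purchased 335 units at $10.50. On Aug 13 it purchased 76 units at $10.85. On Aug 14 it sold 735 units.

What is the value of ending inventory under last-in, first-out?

Ending inventory = $2,165.70

Aug 14, 735 sold [LIFO — newest first]: 76 @ $10.85 + 335 @ $10.50 + 324 @ $10.35 = $7,695.50
Ending inventory: 165 @ $9.55 + 57 @ $10.35 = $2,165.70
Check: goods available $9,861.20 = COGS $7,695.50 + ending $2,165.70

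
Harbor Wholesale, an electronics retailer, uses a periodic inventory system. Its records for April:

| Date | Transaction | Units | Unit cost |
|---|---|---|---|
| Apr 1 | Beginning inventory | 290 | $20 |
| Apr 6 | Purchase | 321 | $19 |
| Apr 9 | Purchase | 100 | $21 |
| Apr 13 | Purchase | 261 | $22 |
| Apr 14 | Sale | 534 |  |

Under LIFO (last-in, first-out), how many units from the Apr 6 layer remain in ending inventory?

Apr 14, 534 sold [LIFO — newest first]: 261 @ $22 + 100 @ $21 + 173 @ $19 = $11,129
Ending inventory: 290 @ $20 + 148 @ $19 = $8,612
Check: goods available $19,741 = COGS $11,129 + ending $8,612

148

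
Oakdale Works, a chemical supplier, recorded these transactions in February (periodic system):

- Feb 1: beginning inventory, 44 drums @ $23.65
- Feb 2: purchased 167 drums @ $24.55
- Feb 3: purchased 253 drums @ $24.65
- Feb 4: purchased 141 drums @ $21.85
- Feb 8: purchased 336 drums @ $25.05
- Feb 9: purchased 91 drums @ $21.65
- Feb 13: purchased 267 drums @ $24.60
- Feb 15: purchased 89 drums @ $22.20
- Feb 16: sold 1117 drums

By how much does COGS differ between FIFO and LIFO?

FIFO COGS: 44 @ $23.65 + 167 @ $24.55 + 253 @ $24.65 + 141 @ $21.85 + 336 @ $25.05 + 91 @ $21.65 + 85 @ $24.60 = $26,935.70
LIFO COGS: 89 @ $22.20 + 267 @ $24.60 + 91 @ $21.65 + 336 @ $25.05 + 141 @ $21.85 + 193 @ $24.65 = $26,769.25
Difference = |$26,935.70 − $26,769.25| = $166.45

$166.45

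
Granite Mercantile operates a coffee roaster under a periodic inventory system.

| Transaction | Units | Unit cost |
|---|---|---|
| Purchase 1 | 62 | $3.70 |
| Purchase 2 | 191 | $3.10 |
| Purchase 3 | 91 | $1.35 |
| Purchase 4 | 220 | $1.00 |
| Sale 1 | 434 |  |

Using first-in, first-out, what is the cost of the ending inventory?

Sale 1 (434) [FIFO — oldest first]: 62 @ $3.70 + 191 @ $3.10 + 91 @ $1.35 + 90 @ $1.00 = $1,034.35
Ending inventory: 130 @ $1.00 = $130.00
Check: goods available $1,164.35 = COGS $1,034.35 + ending $130.00

Ending inventory = $130.00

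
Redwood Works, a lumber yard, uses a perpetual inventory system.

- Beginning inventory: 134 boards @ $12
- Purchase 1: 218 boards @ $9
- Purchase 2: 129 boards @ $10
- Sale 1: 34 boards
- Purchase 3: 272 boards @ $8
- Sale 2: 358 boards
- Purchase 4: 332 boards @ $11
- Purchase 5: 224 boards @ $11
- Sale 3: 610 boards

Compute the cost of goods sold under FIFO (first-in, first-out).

COGS = $9,775

Sale 1 (34) [FIFO — oldest first]: 34 @ $12 = $408
Sale 2 (358) [FIFO — oldest first]: 100 @ $12 + 218 @ $9 + 40 @ $10 = $3,562
Sale 3 (610) [FIFO — oldest first]: 89 @ $10 + 272 @ $8 + 249 @ $11 = $5,805
Total COGS = $408 + $3,562 + $5,805 = $9,775
Ending inventory: 83 @ $11 + 224 @ $11 = $3,377
Check: goods available $13,152 = COGS $9,775 + ending $3,377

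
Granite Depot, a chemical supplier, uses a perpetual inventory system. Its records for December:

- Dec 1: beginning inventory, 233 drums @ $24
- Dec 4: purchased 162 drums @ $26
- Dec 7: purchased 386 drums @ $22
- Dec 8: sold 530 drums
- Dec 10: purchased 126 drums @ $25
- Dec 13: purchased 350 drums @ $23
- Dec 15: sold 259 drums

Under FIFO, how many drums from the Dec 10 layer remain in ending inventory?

Dec 8, 530 sold [FIFO — oldest first]: 233 @ $24 + 162 @ $26 + 135 @ $22 = $12,774
Dec 15, 259 sold [FIFO — oldest first]: 251 @ $22 + 8 @ $25 = $5,722
Total COGS = $12,774 + $5,722 = $18,496
Ending inventory: 118 @ $25 + 350 @ $23 = $11,000
Check: goods available $29,496 = COGS $18,496 + ending $11,000

118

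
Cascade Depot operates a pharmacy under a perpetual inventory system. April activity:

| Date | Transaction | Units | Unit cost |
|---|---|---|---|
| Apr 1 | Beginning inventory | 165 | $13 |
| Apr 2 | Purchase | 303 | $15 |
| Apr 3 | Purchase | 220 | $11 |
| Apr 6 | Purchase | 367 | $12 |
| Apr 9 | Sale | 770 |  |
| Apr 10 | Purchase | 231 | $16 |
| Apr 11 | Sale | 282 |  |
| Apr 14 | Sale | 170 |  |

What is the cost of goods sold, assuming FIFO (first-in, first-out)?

COGS = $16,186

Apr 9, 770 sold [FIFO — oldest first]: 165 @ $13 + 303 @ $15 + 220 @ $11 + 82 @ $12 = $10,094
Apr 11, 282 sold [FIFO — oldest first]: 282 @ $12 = $3,384
Apr 14, 170 sold [FIFO — oldest first]: 3 @ $12 + 167 @ $16 = $2,708
Total COGS = $10,094 + $3,384 + $2,708 = $16,186
Ending inventory: 64 @ $16 = $1,024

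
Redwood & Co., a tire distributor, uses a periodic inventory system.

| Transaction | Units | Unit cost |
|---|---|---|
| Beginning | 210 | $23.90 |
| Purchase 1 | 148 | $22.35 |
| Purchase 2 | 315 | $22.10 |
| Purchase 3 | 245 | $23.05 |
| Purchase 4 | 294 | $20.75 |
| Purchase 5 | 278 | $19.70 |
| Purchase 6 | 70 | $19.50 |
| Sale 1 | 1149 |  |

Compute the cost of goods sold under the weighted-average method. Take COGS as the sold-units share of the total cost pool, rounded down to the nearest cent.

COGS = $24,952.19

Sale 1, sell 1149: 1149/1560 × $33,877.65 → $24,952.19
Ending inventory (cost pool remaining) = $8,925.46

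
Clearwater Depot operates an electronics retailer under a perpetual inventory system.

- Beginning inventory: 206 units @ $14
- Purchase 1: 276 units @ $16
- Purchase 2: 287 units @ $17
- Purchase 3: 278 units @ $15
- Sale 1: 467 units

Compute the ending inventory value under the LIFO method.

Sale 1 (467) [LIFO — newest first]: 278 @ $15 + 189 @ $17 = $7,383
Ending inventory: 206 @ $14 + 276 @ $16 + 98 @ $17 = $8,966
Check: goods available $16,349 = COGS $7,383 + ending $8,966

Ending inventory = $8,966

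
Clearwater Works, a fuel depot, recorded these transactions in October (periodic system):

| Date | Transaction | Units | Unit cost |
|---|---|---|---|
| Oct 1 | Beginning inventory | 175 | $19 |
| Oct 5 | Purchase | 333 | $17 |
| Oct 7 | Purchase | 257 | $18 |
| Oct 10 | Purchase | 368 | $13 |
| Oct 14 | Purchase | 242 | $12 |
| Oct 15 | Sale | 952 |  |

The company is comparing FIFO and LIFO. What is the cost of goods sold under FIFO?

FIFO COGS: 175 @ $19 + 333 @ $17 + 257 @ $18 + 187 @ $13 = $16,043
LIFO COGS: 242 @ $12 + 368 @ $13 + 257 @ $18 + 85 @ $17 = $13,759

COGS = $16,043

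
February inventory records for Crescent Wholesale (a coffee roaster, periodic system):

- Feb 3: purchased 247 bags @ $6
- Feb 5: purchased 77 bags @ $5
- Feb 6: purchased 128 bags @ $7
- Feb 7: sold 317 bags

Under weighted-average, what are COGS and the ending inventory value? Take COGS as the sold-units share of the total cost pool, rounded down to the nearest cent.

Feb 7, sell 317: 317/452 × $2,763.00 → $1,937.76
Ending inventory (cost pool remaining) = $825.24
Check: goods available $2,763.00 = COGS $1,937.76 + ending $825.24

COGS = $1,937.76; ending inventory = $825.24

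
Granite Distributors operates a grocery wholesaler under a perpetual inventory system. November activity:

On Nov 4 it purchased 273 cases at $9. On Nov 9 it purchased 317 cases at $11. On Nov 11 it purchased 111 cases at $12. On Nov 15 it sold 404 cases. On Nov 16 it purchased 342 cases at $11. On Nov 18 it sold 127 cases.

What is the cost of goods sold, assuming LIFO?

Nov 15, 404 sold [LIFO — newest first]: 111 @ $12 + 293 @ $11 = $4,555
Nov 18, 127 sold [LIFO — newest first]: 127 @ $11 = $1,397
Total COGS = $4,555 + $1,397 = $5,952
Ending inventory: 273 @ $9 + 24 @ $11 + 215 @ $11 = $5,086

COGS = $5,952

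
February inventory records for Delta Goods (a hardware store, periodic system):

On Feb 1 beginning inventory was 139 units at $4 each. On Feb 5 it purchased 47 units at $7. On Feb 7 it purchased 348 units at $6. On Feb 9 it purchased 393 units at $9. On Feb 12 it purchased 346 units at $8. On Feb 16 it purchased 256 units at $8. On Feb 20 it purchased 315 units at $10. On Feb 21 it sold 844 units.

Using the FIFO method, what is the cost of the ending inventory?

Ending inventory = $8,713

Feb 21, 844 sold [FIFO — oldest first]: 139 @ $4 + 47 @ $7 + 348 @ $6 + 310 @ $9 = $5,763
Ending inventory: 83 @ $9 + 346 @ $8 + 256 @ $8 + 315 @ $10 = $8,713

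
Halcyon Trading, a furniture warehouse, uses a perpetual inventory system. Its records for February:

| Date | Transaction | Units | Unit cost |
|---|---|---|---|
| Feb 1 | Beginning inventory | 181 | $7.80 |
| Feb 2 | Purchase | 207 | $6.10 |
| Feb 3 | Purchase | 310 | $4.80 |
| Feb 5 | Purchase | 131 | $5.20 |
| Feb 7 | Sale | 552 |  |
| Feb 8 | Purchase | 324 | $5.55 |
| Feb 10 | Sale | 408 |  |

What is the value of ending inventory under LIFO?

Feb 7, 552 sold [LIFO — newest first]: 131 @ $5.20 + 310 @ $4.80 + 111 @ $6.10 = $2,846.30
Feb 10, 408 sold [LIFO — newest first]: 324 @ $5.55 + 84 @ $6.10 = $2,310.60
Total COGS = $2,846.30 + $2,310.60 = $5,156.90
Ending inventory: 181 @ $7.80 + 12 @ $6.10 = $1,485.00
Check: goods available $6,641.90 = COGS $5,156.90 + ending $1,485.00

Ending inventory = $1,485.00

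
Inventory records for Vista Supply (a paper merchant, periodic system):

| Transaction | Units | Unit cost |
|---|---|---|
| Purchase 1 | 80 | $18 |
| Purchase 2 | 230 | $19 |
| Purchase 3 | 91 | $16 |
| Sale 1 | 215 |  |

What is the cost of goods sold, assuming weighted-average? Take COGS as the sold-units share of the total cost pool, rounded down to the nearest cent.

COGS = $3,895.73

Sale 1, sell 215: 215/401 × $7,266.00 → $3,895.73
Ending inventory (cost pool remaining) = $3,370.27
Check: goods available $7,266.00 = COGS $3,895.73 + ending $3,370.27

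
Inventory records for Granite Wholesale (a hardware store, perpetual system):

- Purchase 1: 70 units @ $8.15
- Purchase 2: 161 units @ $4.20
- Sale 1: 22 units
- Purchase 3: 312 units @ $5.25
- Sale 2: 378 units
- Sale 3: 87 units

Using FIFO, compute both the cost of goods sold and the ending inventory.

COGS = $2,590.70; ending inventory = $294.00

Sale 1 (22) [FIFO — oldest first]: 22 @ $8.15 = $179.30
Sale 2 (378) [FIFO — oldest first]: 48 @ $8.15 + 161 @ $4.20 + 169 @ $5.25 = $1,954.65
Sale 3 (87) [FIFO — oldest first]: 87 @ $5.25 = $456.75
Total COGS = $179.30 + $1,954.65 + $456.75 = $2,590.70
Ending inventory: 56 @ $5.25 = $294.00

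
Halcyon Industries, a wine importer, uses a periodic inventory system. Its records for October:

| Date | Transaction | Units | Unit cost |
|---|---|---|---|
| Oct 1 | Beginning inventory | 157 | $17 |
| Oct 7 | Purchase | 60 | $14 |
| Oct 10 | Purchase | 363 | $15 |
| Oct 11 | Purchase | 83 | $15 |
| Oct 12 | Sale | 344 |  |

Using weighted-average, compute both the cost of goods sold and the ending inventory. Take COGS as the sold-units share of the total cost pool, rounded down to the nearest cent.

Oct 12, sell 344: 344/663 × $10,199.00 → $5,291.78
Ending inventory (cost pool remaining) = $4,907.22

COGS = $5,291.78; ending inventory = $4,907.22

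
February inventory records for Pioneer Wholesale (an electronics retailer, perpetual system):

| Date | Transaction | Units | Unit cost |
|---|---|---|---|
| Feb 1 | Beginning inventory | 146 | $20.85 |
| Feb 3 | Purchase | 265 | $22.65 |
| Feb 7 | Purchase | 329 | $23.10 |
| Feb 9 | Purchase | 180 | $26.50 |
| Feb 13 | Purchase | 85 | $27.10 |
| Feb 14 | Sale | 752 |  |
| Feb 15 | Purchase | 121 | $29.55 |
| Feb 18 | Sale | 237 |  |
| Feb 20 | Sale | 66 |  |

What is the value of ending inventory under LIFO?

Ending inventory = $1,480.35

Feb 14, 752 sold [LIFO — newest first]: 85 @ $27.10 + 180 @ $26.50 + 329 @ $23.10 + 158 @ $22.65 = $18,252.10
Feb 18, 237 sold [LIFO — newest first]: 121 @ $29.55 + 107 @ $22.65 + 9 @ $20.85 = $6,186.75
Feb 20, 66 sold [LIFO — newest first]: 66 @ $20.85 = $1,376.10
Total COGS = $18,252.10 + $6,186.75 + $1,376.10 = $25,814.95
Ending inventory: 71 @ $20.85 = $1,480.35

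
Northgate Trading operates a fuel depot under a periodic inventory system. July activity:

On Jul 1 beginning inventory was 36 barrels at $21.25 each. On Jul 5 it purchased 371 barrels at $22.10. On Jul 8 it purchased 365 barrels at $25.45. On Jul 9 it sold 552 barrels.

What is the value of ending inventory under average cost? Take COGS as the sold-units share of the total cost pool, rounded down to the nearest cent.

Jul 9, sell 552: 552/772 × $18,253.35 → $13,051.61
Ending inventory (cost pool remaining) = $5,201.74

Ending inventory = $5,201.74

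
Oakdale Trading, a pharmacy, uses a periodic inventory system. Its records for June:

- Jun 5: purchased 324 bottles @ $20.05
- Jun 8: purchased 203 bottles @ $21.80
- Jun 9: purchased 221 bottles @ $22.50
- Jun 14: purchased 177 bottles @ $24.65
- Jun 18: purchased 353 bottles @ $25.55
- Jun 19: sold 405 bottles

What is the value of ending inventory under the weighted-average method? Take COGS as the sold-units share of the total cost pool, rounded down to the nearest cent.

Jun 19, sell 405: 405/1278 × $29,276.30 → $9,277.70
Ending inventory (cost pool remaining) = $19,998.60

Ending inventory = $19,998.60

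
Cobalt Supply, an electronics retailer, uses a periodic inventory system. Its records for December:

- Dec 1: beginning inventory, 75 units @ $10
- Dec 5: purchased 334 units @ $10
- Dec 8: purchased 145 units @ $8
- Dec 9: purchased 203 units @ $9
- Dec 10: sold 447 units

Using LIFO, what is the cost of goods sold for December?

COGS = $3,977

Dec 10, 447 sold [LIFO — newest first]: 203 @ $9 + 145 @ $8 + 99 @ $10 = $3,977
Ending inventory: 75 @ $10 + 235 @ $10 = $3,100
Check: goods available $7,077 = COGS $3,977 + ending $3,100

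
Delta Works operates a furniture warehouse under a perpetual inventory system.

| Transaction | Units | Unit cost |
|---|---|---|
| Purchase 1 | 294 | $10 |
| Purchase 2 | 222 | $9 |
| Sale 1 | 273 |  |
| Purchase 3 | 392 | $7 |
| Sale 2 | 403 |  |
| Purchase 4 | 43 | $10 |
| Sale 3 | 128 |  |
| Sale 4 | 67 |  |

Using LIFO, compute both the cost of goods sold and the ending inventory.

Sale 1 (273) [LIFO — newest first]: 222 @ $9 + 51 @ $10 = $2,508
Sale 2 (403) [LIFO — newest first]: 392 @ $7 + 11 @ $10 = $2,854
Sale 3 (128) [LIFO — newest first]: 43 @ $10 + 85 @ $10 = $1,280
Sale 4 (67) [LIFO — newest first]: 67 @ $10 = $670
Total COGS = $2,508 + $2,854 + $1,280 + $670 = $7,312
Ending inventory: 80 @ $10 = $800
Check: goods available $8,112 = COGS $7,312 + ending $800

COGS = $7,312; ending inventory = $800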